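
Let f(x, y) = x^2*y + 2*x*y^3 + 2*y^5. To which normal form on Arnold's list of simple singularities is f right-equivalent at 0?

The Hessian of f at 0 has rank 0. Corank 2; j^3 = x^2*y has shape L^2 M (L != M), so D-series; mu = 6 gives D_6.

D_6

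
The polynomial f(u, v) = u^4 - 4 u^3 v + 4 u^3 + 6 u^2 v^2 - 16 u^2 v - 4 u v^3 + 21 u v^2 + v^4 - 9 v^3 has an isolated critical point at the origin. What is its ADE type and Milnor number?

Type D_{5}, Milnor number mu = 5.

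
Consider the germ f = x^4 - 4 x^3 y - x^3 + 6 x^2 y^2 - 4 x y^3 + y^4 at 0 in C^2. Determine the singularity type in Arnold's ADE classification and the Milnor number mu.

Type E_6, Milnor number mu = 6.

The Hessian of f at 0 is [[0, 0], [0, 0]] with rank 0, so corank 2. A Groebner basis of the Jacobian ideal J(f) in C{x,y} is {y^4, x*y^2 - y^3/3, x^2}; counting standard monomials gives mu = 6. Corank 2; j^3 = -x^3 is a perfect cube, so E-series; the 4-jet and mu = 6 give E_6.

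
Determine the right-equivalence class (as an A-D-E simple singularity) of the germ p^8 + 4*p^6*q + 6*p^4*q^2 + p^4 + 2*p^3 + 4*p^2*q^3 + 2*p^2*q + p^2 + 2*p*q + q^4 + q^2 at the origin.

The Hessian of f at 0 has rank 1. Corank 1: A-series; mu = 3 gives A_3.

A3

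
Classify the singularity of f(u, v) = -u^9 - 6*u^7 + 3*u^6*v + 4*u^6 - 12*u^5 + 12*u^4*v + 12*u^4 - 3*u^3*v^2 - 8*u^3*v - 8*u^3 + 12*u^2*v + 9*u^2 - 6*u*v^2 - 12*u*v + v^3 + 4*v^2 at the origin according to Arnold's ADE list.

A_2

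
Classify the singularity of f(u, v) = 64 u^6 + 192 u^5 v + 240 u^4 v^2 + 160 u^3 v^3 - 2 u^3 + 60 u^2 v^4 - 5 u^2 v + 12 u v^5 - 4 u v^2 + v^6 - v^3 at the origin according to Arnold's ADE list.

The Hessian of f at 0 has rank 0. Corank 2; j^3 = -(u + v)^2*(2*u + v) has shape L^2 M (L != M), so D-series; mu = 7 gives D_7.

D7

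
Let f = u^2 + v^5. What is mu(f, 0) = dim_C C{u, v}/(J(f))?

4

The Hessian of f at 0 is [[2, 0], [0, 0]] with rank 1, so corank 1. A Groebner basis of the Jacobian ideal J(f) in C{u,v} is {v^4, u}; counting standard monomials gives mu = 4. Corank 1: A-series; mu = 4 gives A_4.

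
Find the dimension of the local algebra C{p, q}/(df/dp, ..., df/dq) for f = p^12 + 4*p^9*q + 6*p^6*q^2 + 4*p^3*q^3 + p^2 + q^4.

3

The Hessian of f at 0 is [[2, 0], [0, 0]] with rank 1, so corank 1. A Groebner basis of the Jacobian ideal J(f) in C{p,q} is {q^3, p}; counting standard monomials gives mu = 3. Corank 1: A-series; mu = 3 gives A_3.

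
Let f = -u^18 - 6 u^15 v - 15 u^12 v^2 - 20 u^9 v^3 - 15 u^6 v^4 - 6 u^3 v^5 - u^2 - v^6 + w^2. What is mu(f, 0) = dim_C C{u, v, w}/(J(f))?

5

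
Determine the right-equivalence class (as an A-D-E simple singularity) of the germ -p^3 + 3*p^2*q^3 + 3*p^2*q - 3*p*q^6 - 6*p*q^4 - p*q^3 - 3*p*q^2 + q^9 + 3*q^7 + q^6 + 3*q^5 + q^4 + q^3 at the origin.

E_7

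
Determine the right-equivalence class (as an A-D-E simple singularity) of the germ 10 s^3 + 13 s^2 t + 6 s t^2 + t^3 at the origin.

The Hessian of f at 0 has rank 0. Corank 2; j^3 = (2*s + t)*(5*s^2 + 4*s*t + t^2) splits into three distinct lines over C (the quadratic factor has nonzero discriminant), so D_4.

D4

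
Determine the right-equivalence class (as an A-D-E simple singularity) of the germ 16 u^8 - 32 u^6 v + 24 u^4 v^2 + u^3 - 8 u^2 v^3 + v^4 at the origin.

E_{6}

The Hessian of f at 0 is [[0, 0], [0, 0]] with rank 0, so corank 2. A Groebner basis of the Jacobian ideal J(f) in C{u,v} is {v^3, u^2}; counting standard monomials gives mu = 6. Corank 2; j^3 = u^3 is a perfect cube, so E-series; the 4-jet and mu = 6 give E_6.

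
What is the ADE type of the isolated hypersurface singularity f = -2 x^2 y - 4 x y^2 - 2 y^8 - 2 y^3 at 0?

D9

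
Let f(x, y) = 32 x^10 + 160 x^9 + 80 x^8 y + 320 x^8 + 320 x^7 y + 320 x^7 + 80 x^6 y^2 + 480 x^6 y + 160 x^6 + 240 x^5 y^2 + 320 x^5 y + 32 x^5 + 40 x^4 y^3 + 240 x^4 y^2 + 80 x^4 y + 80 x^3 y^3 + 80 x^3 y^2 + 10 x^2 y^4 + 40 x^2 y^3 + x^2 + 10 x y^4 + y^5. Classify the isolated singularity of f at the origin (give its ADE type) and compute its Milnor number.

Type A_4, Milnor number mu = 4.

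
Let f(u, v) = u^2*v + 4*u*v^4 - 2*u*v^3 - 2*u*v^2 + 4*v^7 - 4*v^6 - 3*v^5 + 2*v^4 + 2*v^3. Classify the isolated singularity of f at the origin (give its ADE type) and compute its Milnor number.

The Hessian of f at 0 has rank 0. Corank 2; j^3 = v*(u^2 - 2*u*v + 2*v^2) splits into three distinct lines over C (the quadratic factor has nonzero discriminant), so D_4.

Type D_{4}, Milnor number mu = 4.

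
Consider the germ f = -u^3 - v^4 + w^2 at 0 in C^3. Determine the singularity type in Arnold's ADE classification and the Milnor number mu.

Type E_6, Milnor number mu = 6.

The Hessian of f at 0 is [[0, 0, 0], [0, 0, 0], [0, 0, 2]] with rank 1, so corank 2. A Groebner basis of the Jacobian ideal J(f) in C{u,v,w} is {v^3, u^2, w}; counting standard monomials gives mu = 6. Corank 2; j^3 = -u^3 is a perfect cube, so E-series; the 4-jet and mu = 6 give E_6.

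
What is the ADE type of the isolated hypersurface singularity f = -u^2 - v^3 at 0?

A2

The Hessian of f at 0 is [[-2, 0], [0, 0]] with rank 1, so corank 1. A Groebner basis of the Jacobian ideal J(f) in C{u,v} is {v^2, u}; counting standard monomials gives mu = 2. Corank 1: A-series; mu = 2 gives A_2.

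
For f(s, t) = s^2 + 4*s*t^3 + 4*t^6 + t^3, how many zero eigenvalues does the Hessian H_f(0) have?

1

The Hessian at 0 is [[2, 0], [0, 0]] of rank 1; hence corank 1.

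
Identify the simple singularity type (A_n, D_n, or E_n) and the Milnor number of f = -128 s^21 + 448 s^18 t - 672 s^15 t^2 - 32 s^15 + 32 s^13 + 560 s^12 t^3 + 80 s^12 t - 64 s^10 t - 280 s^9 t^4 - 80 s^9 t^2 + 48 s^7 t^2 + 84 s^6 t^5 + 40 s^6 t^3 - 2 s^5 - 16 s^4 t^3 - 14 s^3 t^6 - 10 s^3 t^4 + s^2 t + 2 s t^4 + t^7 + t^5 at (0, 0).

Type D_6, Milnor number mu = 6.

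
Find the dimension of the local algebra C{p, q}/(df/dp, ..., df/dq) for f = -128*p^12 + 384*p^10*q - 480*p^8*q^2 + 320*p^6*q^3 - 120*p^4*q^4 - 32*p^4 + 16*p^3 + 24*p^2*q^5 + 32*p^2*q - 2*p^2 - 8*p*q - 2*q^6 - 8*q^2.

5

The Hessian of f at 0 is [[-4, -8], [-8, -16]] with rank 1, so corank 1. A Groebner basis of the Jacobian ideal J(f) in C{p,q} is {p*q^2 + 3*p*q/8 + p/64 + q^2/2 + q/32, -5*p*q/16 - p/64 + q^3 - 3*q^2/8 - q/32, p^2 - p/4 - q/2}; counting standard monomials gives mu = 5. Corank 1: A-series; mu = 5 gives A_5.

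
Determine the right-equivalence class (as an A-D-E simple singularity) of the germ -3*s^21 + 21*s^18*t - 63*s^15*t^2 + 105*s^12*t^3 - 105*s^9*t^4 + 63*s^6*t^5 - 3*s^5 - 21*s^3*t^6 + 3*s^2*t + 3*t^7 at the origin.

D8

The Hessian of f at 0 is [[0, 0], [0, 0]] with rank 0, so corank 2. A Groebner basis of the Jacobian ideal J(f) in C{s,t} is {s^2/7 + t^6, s^3, s*t}; counting standard monomials gives mu = 8. Corank 2; j^3 = 3*s^2*t has shape L^2 M (L != M), so D-series; mu = 8 gives D_8.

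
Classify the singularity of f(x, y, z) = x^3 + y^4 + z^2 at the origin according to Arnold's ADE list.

The Hessian of f at 0 has rank 1. Corank 2; j^3 = x^3 is a perfect cube, so E-series; the 4-jet and mu = 6 give E_6.

E6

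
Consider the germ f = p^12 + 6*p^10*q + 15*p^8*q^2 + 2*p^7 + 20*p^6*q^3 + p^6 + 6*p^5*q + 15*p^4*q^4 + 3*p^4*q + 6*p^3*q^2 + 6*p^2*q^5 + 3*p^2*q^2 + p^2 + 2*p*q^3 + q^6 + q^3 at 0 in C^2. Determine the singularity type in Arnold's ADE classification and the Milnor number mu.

The Hessian of f at 0 is [[2, 0], [0, 0]] with rank 1, so corank 1. A Groebner basis of the Jacobian ideal J(f) in C{p,q} is {q^2, p}; counting standard monomials gives mu = 2. Corank 1: A-series; mu = 2 gives A_2.

Type A_2, Milnor number mu = 2.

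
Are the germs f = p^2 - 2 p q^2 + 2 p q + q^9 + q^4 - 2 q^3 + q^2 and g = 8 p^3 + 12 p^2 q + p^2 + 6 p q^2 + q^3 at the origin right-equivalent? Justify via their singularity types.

No.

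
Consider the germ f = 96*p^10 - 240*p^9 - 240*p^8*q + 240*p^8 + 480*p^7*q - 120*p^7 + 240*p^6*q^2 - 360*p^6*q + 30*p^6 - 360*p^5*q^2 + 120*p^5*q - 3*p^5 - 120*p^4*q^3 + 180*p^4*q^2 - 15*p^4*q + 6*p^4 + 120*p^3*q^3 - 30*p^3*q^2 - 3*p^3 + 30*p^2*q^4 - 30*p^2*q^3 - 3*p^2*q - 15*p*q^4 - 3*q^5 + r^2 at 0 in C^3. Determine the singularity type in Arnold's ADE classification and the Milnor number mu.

Type D_6, Milnor number mu = 6.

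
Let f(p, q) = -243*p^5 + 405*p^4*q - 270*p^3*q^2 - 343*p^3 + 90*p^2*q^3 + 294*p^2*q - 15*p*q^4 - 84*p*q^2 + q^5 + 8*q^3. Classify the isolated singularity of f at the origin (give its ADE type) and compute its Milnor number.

Type E_8, Milnor number mu = 8.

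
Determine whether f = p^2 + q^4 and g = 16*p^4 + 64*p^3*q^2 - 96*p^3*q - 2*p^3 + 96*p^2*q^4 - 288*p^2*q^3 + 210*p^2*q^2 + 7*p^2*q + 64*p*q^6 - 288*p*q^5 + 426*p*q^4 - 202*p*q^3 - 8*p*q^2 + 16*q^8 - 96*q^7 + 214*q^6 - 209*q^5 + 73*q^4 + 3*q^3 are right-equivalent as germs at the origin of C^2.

The Hessian of f at 0 is [[2, 0], [0, 0]] with rank 1, so corank 1. A Groebner basis of the Jacobian ideal J(f) in C{p,q} is {q^3, p}; counting standard monomials gives mu = 3. Corank 1: A-series; mu = 3 gives A_3. The Hessian of g at 0 is [[0, 0], [0, 0]] with rank 0, so corank 2. A Groebner basis of the Jacobian ideal J(g) in C{p,q} is {p*q^2 + p*q/9 - q^2/9, p*q/9 + q^3 - q^2/9, p^2 - 22*p*q/9 + 13*q^2/9}; counting standard monomials gives mu = 5. Corank 2; j^3 = -(p - q)^2*(2*p - 3*q) has shape L^2 M (L != M), so D-series; mu = 5 gives D_5. f is A_3 but g is D_5, hence not right-equivalent.

No.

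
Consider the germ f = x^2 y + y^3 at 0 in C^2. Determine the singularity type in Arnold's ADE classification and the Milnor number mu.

Type D4, Milnor number mu = 4.

The Hessian of f at 0 is [[0, 0], [0, 0]] with rank 0, so corank 2. A Groebner basis of the Jacobian ideal J(f) in C{x,y} is {y^3, x^2 + 3*y^2, x*y}; counting standard monomials gives mu = 4. Corank 2; j^3 = y*(x^2 + y^2) splits into three distinct lines over C (the quadratic factor has nonzero discriminant), so D_4.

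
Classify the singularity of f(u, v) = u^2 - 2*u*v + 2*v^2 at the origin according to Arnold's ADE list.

A_{1}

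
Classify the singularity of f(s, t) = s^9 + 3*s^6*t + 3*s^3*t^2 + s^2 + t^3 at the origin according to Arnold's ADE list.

A2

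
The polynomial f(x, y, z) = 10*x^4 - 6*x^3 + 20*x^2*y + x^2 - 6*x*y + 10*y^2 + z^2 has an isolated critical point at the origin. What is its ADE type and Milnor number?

Type A1, Milnor number mu = 1.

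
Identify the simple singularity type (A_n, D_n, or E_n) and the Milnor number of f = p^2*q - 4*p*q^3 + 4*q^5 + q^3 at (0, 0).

Type D_4, Milnor number mu = 4.

The Hessian of f at 0 has rank 0. Corank 2; j^3 = q*(p^2 + q^2) splits into three distinct lines over C (the quadratic factor has nonzero discriminant), so D_4.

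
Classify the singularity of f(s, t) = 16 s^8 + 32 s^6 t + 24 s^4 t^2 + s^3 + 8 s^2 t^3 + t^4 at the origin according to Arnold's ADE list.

E_{6}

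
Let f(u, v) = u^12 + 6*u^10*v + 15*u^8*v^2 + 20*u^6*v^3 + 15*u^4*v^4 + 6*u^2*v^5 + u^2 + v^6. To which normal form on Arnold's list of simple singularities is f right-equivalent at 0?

A_{5}

The Hessian of f at 0 has rank 1. Corank 1: A-series; mu = 5 gives A_5.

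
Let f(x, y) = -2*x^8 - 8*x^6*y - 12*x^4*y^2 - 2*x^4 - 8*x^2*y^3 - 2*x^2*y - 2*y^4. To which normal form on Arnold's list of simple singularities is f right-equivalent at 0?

D5

The Hessian of f at 0 has rank 0. Corank 2; j^3 = -2*x^2*y has shape L^2 M (L != M), so D-series; mu = 5 gives D_5.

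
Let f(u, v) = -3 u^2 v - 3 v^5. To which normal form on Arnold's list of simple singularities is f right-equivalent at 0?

The Hessian of f at 0 has rank 0. Corank 2; j^3 = -3*u^2*v has shape L^2 M (L != M), so D-series; mu = 6 gives D_6.

D_6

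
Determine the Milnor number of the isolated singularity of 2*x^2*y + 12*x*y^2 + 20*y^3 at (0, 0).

4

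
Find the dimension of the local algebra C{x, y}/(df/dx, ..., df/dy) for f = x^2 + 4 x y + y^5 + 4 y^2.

4

The Hessian of f at 0 has rank 1. Corank 1: A-series; mu = 4 gives A_4.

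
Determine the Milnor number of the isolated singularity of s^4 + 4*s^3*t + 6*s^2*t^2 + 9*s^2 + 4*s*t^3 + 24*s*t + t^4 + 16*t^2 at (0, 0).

3

The Hessian of f at 0 is [[18, 24], [24, 32]] with rank 1, so corank 1. A Groebner basis of the Jacobian ideal J(f) in C{s,t} is {t^3, s + 4*t/3}; counting standard monomials gives mu = 3. Corank 1: A-series; mu = 3 gives A_3.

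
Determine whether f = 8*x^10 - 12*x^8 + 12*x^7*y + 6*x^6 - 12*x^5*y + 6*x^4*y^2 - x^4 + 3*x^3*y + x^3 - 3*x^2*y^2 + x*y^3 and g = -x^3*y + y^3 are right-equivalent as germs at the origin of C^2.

Yes.

The Hessian of f at 0 has rank 0. Corank 2; j^3 = x^3 is a perfect cube, so E-series; the 4-jet and mu = 7 give E_7. The Hessian of g at 0 has rank 0. Corank 2; j^3 = y^3 is a perfect cube, so E-series; the 4-jet and mu = 7 give E_7. Both have type E_7, hence right-equivalent.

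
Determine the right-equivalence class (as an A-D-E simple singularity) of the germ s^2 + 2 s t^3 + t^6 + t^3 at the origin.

The Hessian of f at 0 has rank 1. Corank 1: A-series; mu = 2 gives A_2.

A_{2}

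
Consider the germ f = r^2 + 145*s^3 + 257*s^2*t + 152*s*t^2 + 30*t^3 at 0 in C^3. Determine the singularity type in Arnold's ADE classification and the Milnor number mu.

The Hessian of f at 0 has rank 1. Corank 2; j^3 = (5*s + 3*t)*(29*s^2 + 34*s*t + 10*t^2) splits into three distinct lines over C (the quadratic factor has nonzero discriminant), so D_4.

Type D_4, Milnor number mu = 4.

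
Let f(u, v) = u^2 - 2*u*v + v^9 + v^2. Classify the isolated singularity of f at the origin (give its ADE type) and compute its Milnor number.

Type A_{8}, Milnor number mu = 8.

The Hessian of f at 0 is [[2, -2], [-2, 2]] with rank 1, so corank 1. A Groebner basis of the Jacobian ideal J(f) in C{u,v} is {v^8, u - v}; counting standard monomials gives mu = 8. Corank 1: A-series; mu = 8 gives A_8.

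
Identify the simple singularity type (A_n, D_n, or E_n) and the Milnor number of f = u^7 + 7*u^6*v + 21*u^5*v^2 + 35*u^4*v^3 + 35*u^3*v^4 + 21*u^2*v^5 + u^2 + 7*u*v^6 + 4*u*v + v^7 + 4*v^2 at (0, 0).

Type A_6, Milnor number mu = 6.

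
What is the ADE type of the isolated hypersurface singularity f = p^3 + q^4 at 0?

The Hessian of f at 0 has rank 0. Corank 2; j^3 = p^3 is a perfect cube, so E-series; the 4-jet and mu = 6 give E_6.

E6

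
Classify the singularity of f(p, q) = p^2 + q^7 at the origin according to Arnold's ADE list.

The Hessian of f at 0 is [[2, 0], [0, 0]] with rank 1, so corank 1. A Groebner basis of the Jacobian ideal J(f) in C{p,q} is {q^6, p}; counting standard monomials gives mu = 6. Corank 1: A-series; mu = 6 gives A_6.

A_{6}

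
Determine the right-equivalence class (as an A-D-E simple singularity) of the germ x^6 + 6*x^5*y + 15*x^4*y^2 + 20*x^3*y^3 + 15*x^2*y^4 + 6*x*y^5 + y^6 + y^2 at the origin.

A_5

The Hessian of f at 0 has rank 1. Corank 1: A-series; mu = 5 gives A_5.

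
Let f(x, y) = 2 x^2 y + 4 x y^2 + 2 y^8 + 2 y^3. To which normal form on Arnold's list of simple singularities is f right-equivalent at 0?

D_{9}

The Hessian of f at 0 has rank 0. Corank 2; j^3 = 2*y*(x + y)^2 has shape L^2 M (L != M), so D-series; mu = 9 gives D_9.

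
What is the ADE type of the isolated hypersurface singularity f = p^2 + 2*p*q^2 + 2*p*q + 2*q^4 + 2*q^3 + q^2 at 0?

A3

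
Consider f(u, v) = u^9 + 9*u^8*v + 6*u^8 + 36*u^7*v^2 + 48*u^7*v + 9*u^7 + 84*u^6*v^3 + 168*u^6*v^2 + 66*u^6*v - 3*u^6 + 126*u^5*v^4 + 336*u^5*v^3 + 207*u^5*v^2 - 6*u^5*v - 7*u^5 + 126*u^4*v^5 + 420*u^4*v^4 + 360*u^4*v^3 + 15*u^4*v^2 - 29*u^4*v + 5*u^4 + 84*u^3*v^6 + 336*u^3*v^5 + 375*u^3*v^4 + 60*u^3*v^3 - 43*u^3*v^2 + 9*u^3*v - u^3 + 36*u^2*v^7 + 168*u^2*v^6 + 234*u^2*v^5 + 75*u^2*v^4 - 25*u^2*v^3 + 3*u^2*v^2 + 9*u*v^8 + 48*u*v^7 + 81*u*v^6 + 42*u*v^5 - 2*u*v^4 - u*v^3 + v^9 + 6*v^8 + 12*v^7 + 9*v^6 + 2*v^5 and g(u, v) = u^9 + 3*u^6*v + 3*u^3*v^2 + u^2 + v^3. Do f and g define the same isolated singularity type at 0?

The Hessian of f at 0 has rank 0. Corank 2; j^3 = -u^3 is a perfect cube, so E-series; the 4-jet and mu = 7 give E_7. The Hessian of g at 0 has rank 1. Corank 1: A-series; mu = 2 gives A_2. f is E_7 but g is A_2, hence not right-equivalent.

No.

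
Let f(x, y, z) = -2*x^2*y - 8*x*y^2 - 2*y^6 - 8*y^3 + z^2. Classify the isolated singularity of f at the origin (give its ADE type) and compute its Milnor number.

The Hessian of f at 0 is [[0, 0, 0], [0, 0, 0], [0, 0, 2]] with rank 1, so corank 2. A Groebner basis of the Jacobian ideal J(f) in C{x,y,z} is {x^2/6 + y^5 - 2*y^2/3, x^3 + 8*y^3, x*y + 2*y^2, z}; counting standard monomials gives mu = 7. Corank 2; j^3 = -2*y*(x + 2*y)^2 has shape L^2 M (L != M), so D-series; mu = 7 gives D_7.

Type D_7, Milnor number mu = 7.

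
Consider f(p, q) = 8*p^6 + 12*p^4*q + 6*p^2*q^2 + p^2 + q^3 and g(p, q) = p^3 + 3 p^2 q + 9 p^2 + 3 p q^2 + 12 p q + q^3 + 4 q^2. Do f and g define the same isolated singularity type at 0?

The Hessian of f at 0 has rank 1. Corank 1: A-series; mu = 2 gives A_2. The Hessian of g at 0 has rank 1. Corank 1: A-series; mu = 2 gives A_2. Both have type A_2, hence right-equivalent.

Yes.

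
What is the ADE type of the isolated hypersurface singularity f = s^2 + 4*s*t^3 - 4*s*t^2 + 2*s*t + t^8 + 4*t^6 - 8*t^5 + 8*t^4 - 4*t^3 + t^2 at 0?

A_{7}

The Hessian of f at 0 has rank 1. Corank 1: A-series; mu = 7 gives A_7.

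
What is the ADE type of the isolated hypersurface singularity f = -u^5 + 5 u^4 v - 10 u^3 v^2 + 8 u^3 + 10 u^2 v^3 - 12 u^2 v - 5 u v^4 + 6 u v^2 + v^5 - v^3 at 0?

The Hessian of f at 0 has rank 0. Corank 2; j^3 = (2*u - v)^3 is a perfect cube, so E-series; the 5-jet and mu = 8 give E_8.

E8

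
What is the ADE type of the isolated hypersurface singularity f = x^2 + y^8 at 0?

A_7

The Hessian of f at 0 is [[2, 0], [0, 0]] with rank 1, so corank 1. A Groebner basis of the Jacobian ideal J(f) in C{x,y} is {y^7, x}; counting standard monomials gives mu = 7. Corank 1: A-series; mu = 7 gives A_7.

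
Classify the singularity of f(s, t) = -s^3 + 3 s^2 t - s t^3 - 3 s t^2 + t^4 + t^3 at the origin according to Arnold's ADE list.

E7

The Hessian of f at 0 has rank 0. Corank 2; j^3 = -(s - t)^3 is a perfect cube, so E-series; the 4-jet and mu = 7 give E_7.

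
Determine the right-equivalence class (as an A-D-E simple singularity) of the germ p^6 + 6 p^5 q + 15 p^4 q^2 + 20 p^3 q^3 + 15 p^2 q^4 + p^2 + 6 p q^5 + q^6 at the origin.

The Hessian of f at 0 has rank 1. Corank 1: A-series; mu = 5 gives A_5.

A5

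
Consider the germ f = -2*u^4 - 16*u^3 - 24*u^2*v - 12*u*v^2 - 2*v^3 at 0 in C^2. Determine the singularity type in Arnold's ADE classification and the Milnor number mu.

The Hessian of f at 0 has rank 0. Corank 2; j^3 = -2*(2*u + v)^3 is a perfect cube, so E-series; the 4-jet and mu = 6 give E_6.

Type E6, Milnor number mu = 6.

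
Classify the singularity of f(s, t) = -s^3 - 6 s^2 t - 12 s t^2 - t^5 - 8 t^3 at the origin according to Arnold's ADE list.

E_8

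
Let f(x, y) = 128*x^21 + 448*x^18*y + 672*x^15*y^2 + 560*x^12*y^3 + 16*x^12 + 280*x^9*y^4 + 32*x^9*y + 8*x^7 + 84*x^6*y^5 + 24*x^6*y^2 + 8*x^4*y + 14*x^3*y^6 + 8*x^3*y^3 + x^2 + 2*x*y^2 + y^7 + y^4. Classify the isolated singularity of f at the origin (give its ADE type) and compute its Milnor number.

Type A_6, Milnor number mu = 6.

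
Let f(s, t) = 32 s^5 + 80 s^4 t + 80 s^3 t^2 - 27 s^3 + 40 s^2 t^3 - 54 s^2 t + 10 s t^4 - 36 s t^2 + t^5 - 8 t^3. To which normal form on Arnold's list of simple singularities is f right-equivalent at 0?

E_{8}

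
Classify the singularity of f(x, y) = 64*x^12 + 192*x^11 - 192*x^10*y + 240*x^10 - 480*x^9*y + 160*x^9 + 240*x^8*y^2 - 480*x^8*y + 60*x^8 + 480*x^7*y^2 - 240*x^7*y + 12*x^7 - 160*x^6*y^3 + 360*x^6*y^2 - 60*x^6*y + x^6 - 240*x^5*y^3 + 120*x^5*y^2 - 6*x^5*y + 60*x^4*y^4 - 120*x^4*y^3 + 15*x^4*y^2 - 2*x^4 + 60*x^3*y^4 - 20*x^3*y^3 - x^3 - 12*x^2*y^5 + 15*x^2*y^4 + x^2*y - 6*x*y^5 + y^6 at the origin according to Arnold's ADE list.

The Hessian of f at 0 is [[0, 0], [0, 0]] with rank 0, so corank 2. A Groebner basis of the Jacobian ideal J(f) in C{x,y} is {x*y/6 + y^5, x*y^2, x^2 - x*y}; counting standard monomials gives mu = 7. Corank 2; j^3 = -x^2*(x - y) has shape L^2 M (L != M), so D-series; mu = 7 gives D_7.

D_7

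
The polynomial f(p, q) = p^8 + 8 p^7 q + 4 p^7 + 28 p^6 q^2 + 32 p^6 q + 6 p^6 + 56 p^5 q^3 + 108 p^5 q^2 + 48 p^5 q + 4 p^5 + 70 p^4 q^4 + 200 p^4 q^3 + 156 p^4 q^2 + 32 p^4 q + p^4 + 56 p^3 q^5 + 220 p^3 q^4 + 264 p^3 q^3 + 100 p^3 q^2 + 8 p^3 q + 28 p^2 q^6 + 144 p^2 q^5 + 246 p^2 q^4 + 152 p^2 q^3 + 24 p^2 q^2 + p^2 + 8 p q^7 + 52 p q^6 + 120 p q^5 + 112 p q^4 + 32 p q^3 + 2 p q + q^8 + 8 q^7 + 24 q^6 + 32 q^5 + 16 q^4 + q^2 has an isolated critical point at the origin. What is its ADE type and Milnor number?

Type A3, Milnor number mu = 3.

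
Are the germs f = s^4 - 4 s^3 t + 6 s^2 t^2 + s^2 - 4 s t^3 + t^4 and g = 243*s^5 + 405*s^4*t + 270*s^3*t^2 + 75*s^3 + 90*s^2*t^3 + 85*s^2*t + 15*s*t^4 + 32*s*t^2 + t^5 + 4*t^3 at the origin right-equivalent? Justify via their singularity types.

The Hessian of f at 0 has rank 1. Corank 1: A-series; mu = 3 gives A_3. The Hessian of g at 0 has rank 0. Corank 2; j^3 = (3*s + t)*(5*s + 2*t)^2 has shape L^2 M (L != M), so D-series; mu = 6 gives D_6. f is A_3 but g is D_6, hence not right-equivalent.

No.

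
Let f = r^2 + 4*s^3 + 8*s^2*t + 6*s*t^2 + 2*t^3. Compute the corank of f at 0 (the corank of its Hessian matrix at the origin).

2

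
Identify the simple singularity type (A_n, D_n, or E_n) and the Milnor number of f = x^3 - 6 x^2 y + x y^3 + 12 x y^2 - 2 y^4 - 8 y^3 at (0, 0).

Type E7, Milnor number mu = 7.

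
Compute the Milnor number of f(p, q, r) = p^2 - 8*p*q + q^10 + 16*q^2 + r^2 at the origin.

9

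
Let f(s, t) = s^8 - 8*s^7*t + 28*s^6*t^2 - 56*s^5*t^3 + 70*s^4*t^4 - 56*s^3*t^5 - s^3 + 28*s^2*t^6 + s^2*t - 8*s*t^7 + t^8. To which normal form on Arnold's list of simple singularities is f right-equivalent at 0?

D9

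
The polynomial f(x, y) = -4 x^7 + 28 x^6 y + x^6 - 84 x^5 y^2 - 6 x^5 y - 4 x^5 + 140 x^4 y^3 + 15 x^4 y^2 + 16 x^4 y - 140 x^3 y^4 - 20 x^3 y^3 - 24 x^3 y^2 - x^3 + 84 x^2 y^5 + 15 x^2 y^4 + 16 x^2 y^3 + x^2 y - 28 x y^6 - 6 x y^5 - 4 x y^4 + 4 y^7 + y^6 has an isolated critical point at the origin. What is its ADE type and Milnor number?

Type D_7, Milnor number mu = 7.

The Hessian of f at 0 is [[0, 0], [0, 0]] with rank 0, so corank 2. A Groebner basis of the Jacobian ideal J(f) in C{x,y} is {x^2/2 - x*y/2 + y^4, x^3, x^2*y, x^2/3 + x*y^2}; counting standard monomials gives mu = 7. Corank 2; j^3 = -x^2*(x - y) has shape L^2 M (L != M), so D-series; mu = 7 gives D_7.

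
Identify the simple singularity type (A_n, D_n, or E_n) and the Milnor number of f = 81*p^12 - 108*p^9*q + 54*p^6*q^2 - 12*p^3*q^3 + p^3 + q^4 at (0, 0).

Type E_{6}, Milnor number mu = 6.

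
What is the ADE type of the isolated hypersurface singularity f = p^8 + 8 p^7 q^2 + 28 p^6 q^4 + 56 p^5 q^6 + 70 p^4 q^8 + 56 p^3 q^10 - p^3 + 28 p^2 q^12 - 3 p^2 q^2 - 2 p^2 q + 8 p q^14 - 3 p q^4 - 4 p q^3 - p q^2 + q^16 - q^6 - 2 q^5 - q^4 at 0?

The Hessian of f at 0 has rank 0. Corank 2; j^3 = -p*(p + q)^2 has shape L^2 M (L != M), so D-series; mu = 9 gives D_9.

D_9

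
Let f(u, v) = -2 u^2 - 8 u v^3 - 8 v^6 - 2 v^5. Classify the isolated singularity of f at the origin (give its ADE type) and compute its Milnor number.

The Hessian of f at 0 is [[-4, 0], [0, 0]] with rank 1, so corank 1. A Groebner basis of the Jacobian ideal J(f) in C{u,v} is {u/2 + v^3, u^2, u*v}; counting standard monomials gives mu = 4. Corank 1: A-series; mu = 4 gives A_4.

Type A4, Milnor number mu = 4.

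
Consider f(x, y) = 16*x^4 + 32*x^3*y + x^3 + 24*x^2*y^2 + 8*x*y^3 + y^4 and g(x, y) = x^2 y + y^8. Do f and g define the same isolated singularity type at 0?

No.

The Hessian of f at 0 is [[0, 0], [0, 0]] with rank 0, so corank 2. A Groebner basis of the Jacobian ideal J(f) in C{x,y} is {y^4, x*y^2 + y^3/6, x^2}; counting standard monomials gives mu = 6. Corank 2; j^3 = x^3 is a perfect cube, so E-series; the 4-jet and mu = 6 give E_6. The Hessian of g at 0 is [[0, 0], [0, 0]] with rank 0, so corank 2. A Groebner basis of the Jacobian ideal J(g) in C{x,y} is {x^2/8 + y^7, x^3, x*y}; counting standard monomials gives mu = 9. Corank 2; j^3 = x^2*y has shape L^2 M (L != M), so D-series; mu = 9 gives D_9. f is E_6 but g is D_9, hence not right-equivalent.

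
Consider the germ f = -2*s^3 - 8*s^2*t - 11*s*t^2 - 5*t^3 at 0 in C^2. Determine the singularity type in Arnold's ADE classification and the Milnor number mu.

The Hessian of f at 0 has rank 0. Corank 2; j^3 = -(s + t)*(2*s^2 + 6*s*t + 5*t^2) splits into three distinct lines over C (the quadratic factor has nonzero discriminant), so D_4.

Type D4, Milnor number mu = 4.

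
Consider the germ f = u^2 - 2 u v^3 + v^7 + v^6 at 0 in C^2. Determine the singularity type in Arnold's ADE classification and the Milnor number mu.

Type A_{6}, Milnor number mu = 6.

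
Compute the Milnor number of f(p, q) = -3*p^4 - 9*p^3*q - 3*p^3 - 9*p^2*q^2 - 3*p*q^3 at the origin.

The Hessian of f at 0 has rank 0. Corank 2; j^3 = -3*p^3 is a perfect cube, so E-series; the 4-jet and mu = 7 give E_7.

7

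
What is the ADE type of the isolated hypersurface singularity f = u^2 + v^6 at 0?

A_5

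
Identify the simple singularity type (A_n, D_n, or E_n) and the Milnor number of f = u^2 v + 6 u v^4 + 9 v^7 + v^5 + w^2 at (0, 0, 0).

Type D_{6}, Milnor number mu = 6.

The Hessian of f at 0 has rank 1. Corank 2; j^3 = u^2*v has shape L^2 M (L != M), so D-series; mu = 6 gives D_6.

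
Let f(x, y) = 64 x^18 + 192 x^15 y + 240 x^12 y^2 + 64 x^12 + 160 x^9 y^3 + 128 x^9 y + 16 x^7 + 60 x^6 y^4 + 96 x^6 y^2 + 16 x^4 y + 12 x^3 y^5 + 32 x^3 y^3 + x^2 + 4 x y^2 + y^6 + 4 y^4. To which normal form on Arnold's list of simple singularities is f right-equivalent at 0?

A_5

The Hessian of f at 0 has rank 1. Corank 1: A-series; mu = 5 gives A_5.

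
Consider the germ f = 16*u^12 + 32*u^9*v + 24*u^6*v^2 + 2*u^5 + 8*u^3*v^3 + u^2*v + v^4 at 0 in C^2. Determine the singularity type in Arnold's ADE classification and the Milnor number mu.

Type D_5, Milnor number mu = 5.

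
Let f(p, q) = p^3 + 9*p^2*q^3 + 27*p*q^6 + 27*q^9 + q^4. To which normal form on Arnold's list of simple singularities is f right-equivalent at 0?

E6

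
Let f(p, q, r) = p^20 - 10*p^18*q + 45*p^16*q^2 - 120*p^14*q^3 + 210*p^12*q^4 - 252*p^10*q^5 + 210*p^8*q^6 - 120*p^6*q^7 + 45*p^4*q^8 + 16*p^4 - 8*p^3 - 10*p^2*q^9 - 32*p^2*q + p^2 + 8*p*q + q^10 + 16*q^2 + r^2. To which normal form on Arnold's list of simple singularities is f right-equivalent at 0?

A9

The Hessian of f at 0 has rank 2. Corank 1: A-series; mu = 9 gives A_9.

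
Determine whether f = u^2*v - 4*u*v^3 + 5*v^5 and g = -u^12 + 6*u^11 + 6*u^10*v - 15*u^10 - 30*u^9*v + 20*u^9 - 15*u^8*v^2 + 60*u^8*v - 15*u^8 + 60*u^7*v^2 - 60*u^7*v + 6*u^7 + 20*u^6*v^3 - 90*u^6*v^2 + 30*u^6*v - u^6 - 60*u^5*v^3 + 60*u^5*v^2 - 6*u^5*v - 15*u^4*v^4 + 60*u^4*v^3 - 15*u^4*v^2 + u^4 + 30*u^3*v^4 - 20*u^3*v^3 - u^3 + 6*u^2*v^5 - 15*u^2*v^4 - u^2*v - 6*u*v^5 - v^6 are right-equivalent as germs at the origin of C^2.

The Hessian of f at 0 is [[0, 0], [0, 0]] with rank 0, so corank 2. A Groebner basis of the Jacobian ideal J(f) in C{u,v} is {u^3, u^2*v, 2*u^2 + u*v^2, -u*v/2 + v^3}; counting standard monomials gives mu = 6. Corank 2; j^3 = u^2*v has shape L^2 M (L != M), so D-series; mu = 6 gives D_6. The Hessian of g at 0 is [[0, 0], [0, 0]] with rank 0, so corank 2. A Groebner basis of the Jacobian ideal J(g) in C{u,v} is {-u*v/6 + v^5, u*v^2, u^2 + u*v}; counting standard monomials gives mu = 7. Corank 2; j^3 = -u^2*(u + v) has shape L^2 M (L != M), so D-series; mu = 7 gives D_7. f is D_6 but g is D_7, hence not right-equivalent.

No.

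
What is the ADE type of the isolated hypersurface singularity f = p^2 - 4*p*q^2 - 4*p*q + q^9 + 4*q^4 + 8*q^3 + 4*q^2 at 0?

A8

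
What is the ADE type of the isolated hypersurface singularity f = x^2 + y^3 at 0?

A_2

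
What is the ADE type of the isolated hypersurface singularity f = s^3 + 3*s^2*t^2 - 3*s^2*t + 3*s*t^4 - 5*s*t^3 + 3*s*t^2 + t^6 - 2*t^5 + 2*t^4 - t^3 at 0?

The Hessian of f at 0 has rank 0. Corank 2; j^3 = (s - t)^3 is a perfect cube, so E-series; the 4-jet and mu = 7 give E_7.

E7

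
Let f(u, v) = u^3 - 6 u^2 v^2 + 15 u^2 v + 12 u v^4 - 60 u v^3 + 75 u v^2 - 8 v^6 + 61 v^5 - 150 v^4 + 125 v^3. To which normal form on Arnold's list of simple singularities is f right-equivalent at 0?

E8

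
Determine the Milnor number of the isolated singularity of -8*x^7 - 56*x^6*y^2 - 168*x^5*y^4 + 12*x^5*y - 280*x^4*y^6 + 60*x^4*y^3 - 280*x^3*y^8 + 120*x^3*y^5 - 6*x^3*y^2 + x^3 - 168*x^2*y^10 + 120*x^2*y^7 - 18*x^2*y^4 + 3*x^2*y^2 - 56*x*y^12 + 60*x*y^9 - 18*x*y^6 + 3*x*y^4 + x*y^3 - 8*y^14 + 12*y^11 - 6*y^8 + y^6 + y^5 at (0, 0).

The Hessian of f at 0 is [[0, 0], [0, 0]] with rank 0, so corank 2. A Groebner basis of the Jacobian ideal J(f) in C{x,y} is {-x^2 + y^4 - y^3/3, x^3, x^2*y + x^2/3 + y^3/9, x^2 + x*y^2 + y^3/3}; counting standard monomials gives mu = 7. Corank 2; j^3 = x^3 is a perfect cube, so E-series; the 4-jet and mu = 7 give E_7.

7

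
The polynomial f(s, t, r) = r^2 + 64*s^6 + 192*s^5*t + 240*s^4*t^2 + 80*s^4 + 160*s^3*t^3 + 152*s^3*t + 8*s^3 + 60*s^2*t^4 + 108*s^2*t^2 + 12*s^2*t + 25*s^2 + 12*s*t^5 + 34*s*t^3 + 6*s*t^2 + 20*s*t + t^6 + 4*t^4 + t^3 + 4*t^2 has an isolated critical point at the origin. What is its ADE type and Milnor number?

Type A2, Milnor number mu = 2.

The Hessian of f at 0 has rank 2. Corank 1: A-series; mu = 2 gives A_2.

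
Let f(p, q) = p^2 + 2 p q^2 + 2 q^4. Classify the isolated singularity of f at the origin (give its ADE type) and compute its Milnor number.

Type A_3, Milnor number mu = 3.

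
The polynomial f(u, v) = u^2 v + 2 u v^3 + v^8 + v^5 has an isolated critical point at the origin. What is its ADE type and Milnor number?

Type D9, Milnor number mu = 9.

The Hessian of f at 0 has rank 0. Corank 2; j^3 = u^2*v has shape L^2 M (L != M), so D-series; mu = 9 gives D_9.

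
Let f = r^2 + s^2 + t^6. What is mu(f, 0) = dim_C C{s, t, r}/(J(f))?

5

The Hessian of f at 0 is [[2, 0, 0], [0, 0, 0], [0, 0, 2]] with rank 2, so corank 1. A Groebner basis of the Jacobian ideal J(f) in C{s,t,r} is {t^5, s, r}; counting standard monomials gives mu = 5. Corank 1: A-series; mu = 5 gives A_5.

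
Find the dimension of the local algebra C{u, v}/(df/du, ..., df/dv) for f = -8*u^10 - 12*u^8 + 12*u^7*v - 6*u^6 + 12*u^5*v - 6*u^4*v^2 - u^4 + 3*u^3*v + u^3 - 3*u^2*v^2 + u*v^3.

7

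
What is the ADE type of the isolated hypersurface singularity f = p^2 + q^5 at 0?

A4

The Hessian of f at 0 has rank 1. Corank 1: A-series; mu = 4 gives A_4.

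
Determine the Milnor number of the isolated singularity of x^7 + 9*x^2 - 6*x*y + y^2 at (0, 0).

The Hessian of f at 0 is [[18, -6], [-6, 2]] with rank 1, so corank 1. A Groebner basis of the Jacobian ideal J(f) in C{x,y} is {y^6, x - y/3}; counting standard monomials gives mu = 6. Corank 1: A-series; mu = 6 gives A_6.

6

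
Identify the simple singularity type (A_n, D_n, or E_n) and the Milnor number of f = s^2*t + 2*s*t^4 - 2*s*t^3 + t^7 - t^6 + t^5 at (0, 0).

Type D_{7}, Milnor number mu = 7.

The Hessian of f at 0 has rank 0. Corank 2; j^3 = s^2*t has shape L^2 M (L != M), so D-series; mu = 7 gives D_7.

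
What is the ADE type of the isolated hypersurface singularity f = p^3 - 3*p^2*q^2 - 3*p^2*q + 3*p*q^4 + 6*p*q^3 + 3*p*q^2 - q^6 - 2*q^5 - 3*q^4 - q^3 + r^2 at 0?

E_{8}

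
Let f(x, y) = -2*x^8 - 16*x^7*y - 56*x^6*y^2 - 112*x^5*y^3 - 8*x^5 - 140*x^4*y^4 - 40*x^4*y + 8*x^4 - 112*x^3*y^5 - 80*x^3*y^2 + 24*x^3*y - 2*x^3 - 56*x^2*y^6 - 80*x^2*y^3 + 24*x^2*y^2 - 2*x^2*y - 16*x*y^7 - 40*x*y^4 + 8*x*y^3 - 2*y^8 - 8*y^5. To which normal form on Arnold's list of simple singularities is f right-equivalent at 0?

The Hessian of f at 0 is [[0, 0], [0, 0]] with rank 0, so corank 2. A Groebner basis of the Jacobian ideal J(f) in C{x,y} is {x^2*y^2 - 5*x^2*y/2 - x^2/4 - 13*x*y^2/2 + 7*x*y/4 - 7*y^3/2, 5*x^2*y/2 + x^2/2 + x*y^3 + 9*x*y^2 - 5*x*y/2 + 5*y^3, -5*x^2*y/2 - 3*x^2/4 - 12*x*y^2 + 13*x*y/4 + y^4 - 13*y^3/2, x^3 + 3*x^2*y - x^2/2 + 3*x*y^2 - x*y/2 + y^3}; counting standard monomials gives mu = 9. Corank 2; j^3 = -2*x^2*(x + y) has shape L^2 M (L != M), so D-series; mu = 9 gives D_9.

D_9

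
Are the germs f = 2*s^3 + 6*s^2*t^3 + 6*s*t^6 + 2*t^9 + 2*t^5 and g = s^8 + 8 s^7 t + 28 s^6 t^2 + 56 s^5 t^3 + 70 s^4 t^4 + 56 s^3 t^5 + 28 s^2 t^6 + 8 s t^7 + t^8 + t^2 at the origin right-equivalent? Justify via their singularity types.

No.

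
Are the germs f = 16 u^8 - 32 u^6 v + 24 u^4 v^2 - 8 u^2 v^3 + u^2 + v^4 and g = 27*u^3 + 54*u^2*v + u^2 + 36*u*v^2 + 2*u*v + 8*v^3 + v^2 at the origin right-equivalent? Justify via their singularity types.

No.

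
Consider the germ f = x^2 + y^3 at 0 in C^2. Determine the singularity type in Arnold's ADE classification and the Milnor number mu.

Type A2, Milnor number mu = 2.

The Hessian of f at 0 is [[2, 0], [0, 0]] with rank 1, so corank 1. A Groebner basis of the Jacobian ideal J(f) in C{x,y} is {y^2, x}; counting standard monomials gives mu = 2. Corank 1: A-series; mu = 2 gives A_2.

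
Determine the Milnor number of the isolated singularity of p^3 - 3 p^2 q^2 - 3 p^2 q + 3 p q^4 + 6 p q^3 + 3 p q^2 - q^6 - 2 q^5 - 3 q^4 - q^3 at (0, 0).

The Hessian of f at 0 is [[0, 0], [0, 0]] with rank 0, so corank 2. A Groebner basis of the Jacobian ideal J(f) in C{p,q} is {q^4, p^3 - 3*p^2*q + 3*p^2/2 - 3*p*q + 2*q^3 + 3*q^2/2, -p^2/2 + p*q^2 + p*q - q^3 - q^2/2}; counting standard monomials gives mu = 8. Corank 2; j^3 = (p - q)^3 is a perfect cube, so E-series; the 5-jet and mu = 8 give E_8.

8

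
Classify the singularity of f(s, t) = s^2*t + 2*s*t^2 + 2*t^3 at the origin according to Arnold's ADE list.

D_4

The Hessian of f at 0 has rank 0. Corank 2; j^3 = t*(s^2 + 2*s*t + 2*t^2) splits into three distinct lines over C (the quadratic factor has nonzero discriminant), so D_4.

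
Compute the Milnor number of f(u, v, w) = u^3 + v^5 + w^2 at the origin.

8

The Hessian of f at 0 is [[0, 0, 0], [0, 0, 0], [0, 0, 2]] with rank 1, so corank 2. A Groebner basis of the Jacobian ideal J(f) in C{u,v,w} is {v^4, u^2, w}; counting standard monomials gives mu = 8. Corank 2; j^3 = u^3 is a perfect cube, so E-series; the 5-jet and mu = 8 give E_8.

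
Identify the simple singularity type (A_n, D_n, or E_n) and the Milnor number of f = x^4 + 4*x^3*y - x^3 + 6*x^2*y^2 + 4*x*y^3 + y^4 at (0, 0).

The Hessian of f at 0 has rank 0. Corank 2; j^3 = -x^3 is a perfect cube, so E-series; the 4-jet and mu = 6 give E_6.

Type E6, Milnor number mu = 6.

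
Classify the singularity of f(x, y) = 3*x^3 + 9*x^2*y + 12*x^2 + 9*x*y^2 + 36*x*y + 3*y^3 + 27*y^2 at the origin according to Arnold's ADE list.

A_{2}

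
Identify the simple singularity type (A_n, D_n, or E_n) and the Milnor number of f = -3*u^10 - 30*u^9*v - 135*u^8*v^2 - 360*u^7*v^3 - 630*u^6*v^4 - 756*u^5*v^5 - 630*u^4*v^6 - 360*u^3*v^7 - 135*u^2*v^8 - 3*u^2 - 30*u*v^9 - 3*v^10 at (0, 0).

The Hessian of f at 0 is [[-6, 0], [0, 0]] with rank 1, so corank 1. A Groebner basis of the Jacobian ideal J(f) in C{u,v} is {v^9, u}; counting standard monomials gives mu = 9. Corank 1: A-series; mu = 9 gives A_9.

Type A9, Milnor number mu = 9.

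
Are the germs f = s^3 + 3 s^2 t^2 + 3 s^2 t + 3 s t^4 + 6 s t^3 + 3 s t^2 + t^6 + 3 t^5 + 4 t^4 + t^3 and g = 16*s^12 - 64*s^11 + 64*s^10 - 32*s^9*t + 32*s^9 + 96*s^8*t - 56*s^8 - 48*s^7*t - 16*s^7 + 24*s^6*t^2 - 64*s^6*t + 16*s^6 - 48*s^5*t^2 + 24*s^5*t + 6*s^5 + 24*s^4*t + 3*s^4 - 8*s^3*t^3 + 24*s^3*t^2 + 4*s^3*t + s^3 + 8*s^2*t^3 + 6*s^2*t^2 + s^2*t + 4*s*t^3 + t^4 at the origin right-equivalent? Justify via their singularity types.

No.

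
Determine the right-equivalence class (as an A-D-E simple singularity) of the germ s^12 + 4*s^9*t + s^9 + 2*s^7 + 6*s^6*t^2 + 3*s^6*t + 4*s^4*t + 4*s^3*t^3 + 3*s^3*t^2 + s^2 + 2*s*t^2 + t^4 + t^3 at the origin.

A2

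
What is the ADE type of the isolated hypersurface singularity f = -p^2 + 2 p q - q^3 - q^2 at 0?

The Hessian of f at 0 has rank 1. Corank 1: A-series; mu = 2 gives A_2.

A_2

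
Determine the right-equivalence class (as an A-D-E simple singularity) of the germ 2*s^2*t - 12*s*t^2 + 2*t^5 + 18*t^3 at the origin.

D_{6}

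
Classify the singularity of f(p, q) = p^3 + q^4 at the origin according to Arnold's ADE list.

The Hessian of f at 0 has rank 0. Corank 2; j^3 = p^3 is a perfect cube, so E-series; the 4-jet and mu = 6 give E_6.

E_{6}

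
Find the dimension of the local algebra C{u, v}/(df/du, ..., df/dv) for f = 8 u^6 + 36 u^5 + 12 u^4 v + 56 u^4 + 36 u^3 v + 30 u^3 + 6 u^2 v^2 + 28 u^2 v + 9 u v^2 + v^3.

4

The Hessian of f at 0 is [[0, 0], [0, 0]] with rank 0, so corank 2. A Groebner basis of the Jacobian ideal J(f) in C{u,v} is {v^3, u^2 - 3*v^2/26, u*v + 9*v^2/26}; counting standard monomials gives mu = 4. Corank 2; j^3 = (3*u + v)*(10*u^2 + 6*u*v + v^2) splits into three distinct lines over C (the quadratic factor has nonzero discriminant), so D_4.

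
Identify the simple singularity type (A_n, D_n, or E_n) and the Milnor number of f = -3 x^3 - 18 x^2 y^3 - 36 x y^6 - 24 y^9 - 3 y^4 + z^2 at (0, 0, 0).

Type E6, Milnor number mu = 6.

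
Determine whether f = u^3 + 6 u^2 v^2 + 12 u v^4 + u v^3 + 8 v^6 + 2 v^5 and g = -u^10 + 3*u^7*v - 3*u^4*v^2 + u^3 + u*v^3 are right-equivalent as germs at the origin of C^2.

Yes.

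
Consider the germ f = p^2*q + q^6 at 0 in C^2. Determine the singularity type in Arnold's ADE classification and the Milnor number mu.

The Hessian of f at 0 has rank 0. Corank 2; j^3 = p^2*q has shape L^2 M (L != M), so D-series; mu = 7 gives D_7.

Type D_7, Milnor number mu = 7.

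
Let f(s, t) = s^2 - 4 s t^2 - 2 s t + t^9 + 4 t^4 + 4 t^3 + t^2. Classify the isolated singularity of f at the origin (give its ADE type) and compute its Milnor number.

Type A8, Milnor number mu = 8.

The Hessian of f at 0 is [[2, -2], [-2, 2]] with rank 1, so corank 1. A Groebner basis of the Jacobian ideal J(f) in C{s,t} is {s^4 - 4*s^3*t + 3*s^3 - 5*s^2*t + 5*s^2/4 - 3*s*t/2 + s/8 - t/8, -s/2 + t^2 + t/2}; counting standard monomials gives mu = 8. Corank 1: A-series; mu = 8 gives A_8.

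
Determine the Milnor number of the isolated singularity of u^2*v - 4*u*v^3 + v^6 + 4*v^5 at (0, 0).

7

The Hessian of f at 0 is [[0, 0], [0, 0]] with rank 0, so corank 2. A Groebner basis of the Jacobian ideal J(f) in C{u,v} is {u^3, u^2*v + 2*u^2/3 - 4*u*v^2/3, -u*v/2 + v^3}; counting standard monomials gives mu = 7. Corank 2; j^3 = u^2*v has shape L^2 M (L != M), so D-series; mu = 7 gives D_7.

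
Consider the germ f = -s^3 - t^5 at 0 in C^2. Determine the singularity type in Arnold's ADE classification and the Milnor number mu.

Type E_{8}, Milnor number mu = 8.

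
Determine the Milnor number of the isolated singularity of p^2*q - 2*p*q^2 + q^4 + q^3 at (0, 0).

5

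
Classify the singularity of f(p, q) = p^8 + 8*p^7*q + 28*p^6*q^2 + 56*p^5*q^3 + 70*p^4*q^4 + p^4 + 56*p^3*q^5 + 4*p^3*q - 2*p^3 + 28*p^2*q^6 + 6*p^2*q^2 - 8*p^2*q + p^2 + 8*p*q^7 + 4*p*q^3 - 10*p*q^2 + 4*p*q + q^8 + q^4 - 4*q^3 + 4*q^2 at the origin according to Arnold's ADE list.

A_7

The Hessian of f at 0 is [[2, 4], [4, 8]] with rank 1, so corank 1. A Groebner basis of the Jacobian ideal J(f) in C{p,q} is {p*q^3 + 20*p*q^2 + 19*p*q + 4*p + 29*q^3 + 34*q^2 + 8*q, -14*p*q^2 - 14*p*q - 3*p + q^4 - 20*q^3 - 25*q^2 - 6*q, p^2 + 2*p*q - p + q^2 - 2*q}; counting standard monomials gives mu = 7. Corank 1: A-series; mu = 7 gives A_7.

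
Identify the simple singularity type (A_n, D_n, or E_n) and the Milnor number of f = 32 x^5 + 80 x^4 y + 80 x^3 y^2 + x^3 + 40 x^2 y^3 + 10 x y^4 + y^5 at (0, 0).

Type E_{8}, Milnor number mu = 8.

The Hessian of f at 0 has rank 0. Corank 2; j^3 = x^3 is a perfect cube, so E-series; the 5-jet and mu = 8 give E_8.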